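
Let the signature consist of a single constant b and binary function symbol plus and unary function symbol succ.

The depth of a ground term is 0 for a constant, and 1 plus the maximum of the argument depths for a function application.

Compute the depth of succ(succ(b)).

depth(succ(b)) = 1 + depth(b) = 1 + 0 = 1
depth(succ(succ(b))) = 1 + depth(succ(b)) = 1 + 1 = 2

2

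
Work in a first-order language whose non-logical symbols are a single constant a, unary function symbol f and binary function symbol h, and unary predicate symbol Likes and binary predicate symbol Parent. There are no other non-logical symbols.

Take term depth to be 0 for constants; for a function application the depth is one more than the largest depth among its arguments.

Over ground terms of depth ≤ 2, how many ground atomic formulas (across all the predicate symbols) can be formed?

182

First count ground terms of depth ≤ 2.
Count level by level. With function symbols f/1, h/2, the terms of depth ≤ k are the 1 constant together with each function applied to depth-≤(k−1) tuples, so N_k = 1 + N_{k-1} + N_{k-1}^2.
N_0 = 1
N_1 = 1 + 1 + 1^2 = 3
N_2 = 1 + 3 + 3^2 = 13
So |H| = 13.
Ground atoms are formed by filling each argument slot of a predicate with a term from H, so an r-ary predicate gives |H|^r atoms:
  Likes: 13;  Parent: 13^2 = 169
Total ground atoms: 13 + 169 = 182.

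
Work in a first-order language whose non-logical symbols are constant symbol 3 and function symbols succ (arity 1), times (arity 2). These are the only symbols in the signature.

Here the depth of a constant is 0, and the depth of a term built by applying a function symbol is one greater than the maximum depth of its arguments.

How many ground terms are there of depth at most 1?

3

Let N_k = |{terms of depth ≤ k}|. Then N_0 = 1 and N_k = 1 + N_{k-1} + N_{k-1}^2 for k ≥ 1 (one summand per function symbol, arity giving the exponent).
N_0 = 1
N_1 = 1 + 1 + 1^2 = 3
Explicitly: 3, succ(3), times(3, 3).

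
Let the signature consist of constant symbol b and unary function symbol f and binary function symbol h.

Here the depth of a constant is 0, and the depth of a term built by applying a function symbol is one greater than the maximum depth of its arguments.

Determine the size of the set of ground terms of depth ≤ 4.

Let N_k = |{terms of depth ≤ k}|. Then N_0 = 1 and N_k = 1 + N_{k-1} + N_{k-1}^2 for k ≥ 1 (one summand per function symbol, arity giving the exponent).
N_0 = 1
N_1 = 1 + 1 + 1^2 = 3
N_2 = 1 + 3 + 3^2 = 13
N_3 = 1 + 13 + 13^2 = 183
N_4 = 1 + 183 + 183^2 = 33673

33673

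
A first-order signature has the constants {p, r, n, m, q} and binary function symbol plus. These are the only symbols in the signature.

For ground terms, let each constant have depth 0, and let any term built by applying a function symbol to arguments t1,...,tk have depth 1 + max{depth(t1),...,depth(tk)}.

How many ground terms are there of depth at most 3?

819030

Let N_k = |{terms of depth ≤ k}|. Then N_0 = 5 and N_k = 5 + N_{k-1}^2 for k ≥ 1 (one summand per function symbol, arity giving the exponent).
N_0 = 5
N_1 = 5 + 5^2 = 30
N_2 = 5 + 30^2 = 905
N_3 = 5 + 905^2 = 819030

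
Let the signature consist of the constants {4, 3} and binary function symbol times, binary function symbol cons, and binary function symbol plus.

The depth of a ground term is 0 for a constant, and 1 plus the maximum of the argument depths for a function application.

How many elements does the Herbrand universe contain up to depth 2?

590

Write N_k for the number of ground terms of depth ≤ k. A term of depth ≤ k is either a constant or a function symbol applied to arguments of depth ≤ k−1, so N_k = 2 + N_{k-1}^2 + N_{k-1}^2 + N_{k-1}^2.
N_0 = 2
N_1 = 2 + 2^2 + 2^2 + 2^2 = 14
N_2 = 2 + 14^2 + 14^2 + 14^2 = 590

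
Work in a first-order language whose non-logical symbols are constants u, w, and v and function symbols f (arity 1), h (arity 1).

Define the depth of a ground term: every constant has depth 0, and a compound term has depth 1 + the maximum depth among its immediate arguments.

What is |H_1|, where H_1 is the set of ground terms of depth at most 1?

Let N_k = |{terms of depth ≤ k}|. Then N_0 = 3 and N_k = 3 + N_{k-1} + N_{k-1} for k ≥ 1 (one summand per function symbol, arity giving the exponent).
N_0 = 3
N_1 = 3 + 3 + 3 = 9
Explicitly: u, w, v, f(u), f(w), f(v), h(u), h(w), h(v).

9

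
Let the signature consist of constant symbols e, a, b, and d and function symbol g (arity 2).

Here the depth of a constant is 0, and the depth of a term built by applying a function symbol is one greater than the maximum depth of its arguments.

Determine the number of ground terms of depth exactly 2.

384

Let N_k = |{terms of depth ≤ k}|. Then N_0 = 4 and N_k = 4 + N_{k-1}^2 for k ≥ 1 (one summand per function symbol, arity giving the exponent).
N_0 = 4
N_1 = 4 + 4^2 = 20
N_2 = 4 + 20^2 = 404
Terms of depth exactly 2: N_2 − N_1 = 404 − 20 = 384.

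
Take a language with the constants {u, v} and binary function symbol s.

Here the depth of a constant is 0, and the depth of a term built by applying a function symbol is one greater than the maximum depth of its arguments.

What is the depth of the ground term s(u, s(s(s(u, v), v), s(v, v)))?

4

depth(s(u, v)) = 1 + max(0, 0) = 1
depth(s(s(u, v), v)) = 1 + max(1, 0) = 2
depth(s(v, v)) = 1 + max(0, 0) = 1
depth(s(s(s(u, v), v), s(v, v))) = 1 + max(2, 1) = 3
depth(s(u, s(s(s(u, v), v), s(v, v)))) = 1 + max(0, 3) = 4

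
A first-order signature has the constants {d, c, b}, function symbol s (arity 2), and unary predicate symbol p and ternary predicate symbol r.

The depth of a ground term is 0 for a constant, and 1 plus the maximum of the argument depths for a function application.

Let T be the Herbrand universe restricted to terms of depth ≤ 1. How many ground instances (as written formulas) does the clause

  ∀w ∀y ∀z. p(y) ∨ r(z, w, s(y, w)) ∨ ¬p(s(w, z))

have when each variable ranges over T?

Ground terms of depth ≤ 1:
  Write N_k for the number of ground terms of depth ≤ k. A term of depth ≤ k is either a constant or a function symbol applied to arguments of depth ≤ k−1, so N_k = 3 + N_{k-1}^2.
  N_0 = 3
  N_1 = 3 + 3^2 = 12
  Explicitly: d, c, b, s(d, d), s(d, c), s(d, b), s(c, d), s(c, c), s(c, b), s(b, d), s(b, c), s(b, b).
So there are 12 ground terms available for substitution.
There are 3 variables to instantiate (w, y, z), each occurring in at least one literal, so different choices give different ground instances.
Number of ground instances = 12^3 = 1728.

1728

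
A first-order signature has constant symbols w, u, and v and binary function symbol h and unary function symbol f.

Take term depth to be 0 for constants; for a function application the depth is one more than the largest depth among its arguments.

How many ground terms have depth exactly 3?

59052

Write N_k for the number of ground terms of depth ≤ k. A term of depth ≤ k is either a constant or a function symbol applied to arguments of depth ≤ k−1, so N_k = 3 + N_{k-1}^2 + N_{k-1}.
N_0 = 3
N_1 = 3 + 3^2 + 3 = 15
N_2 = 3 + 15^2 + 15 = 243
N_3 = 3 + 243^2 + 243 = 59295
Terms of depth exactly 3: N_3 − N_2 = 59295 − 243 = 59052.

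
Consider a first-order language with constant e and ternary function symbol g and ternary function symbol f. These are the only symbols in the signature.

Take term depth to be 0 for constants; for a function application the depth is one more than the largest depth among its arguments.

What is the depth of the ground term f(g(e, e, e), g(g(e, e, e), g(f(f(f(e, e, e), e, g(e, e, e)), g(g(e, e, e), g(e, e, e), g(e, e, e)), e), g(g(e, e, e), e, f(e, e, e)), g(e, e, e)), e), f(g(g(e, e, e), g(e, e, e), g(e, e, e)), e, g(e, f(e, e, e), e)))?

6

depth(g(e, e, e)) = 1 + max(0, 0, 0) = 1
depth(f(e, e, e)) = 1 + max(0, 0, 0) = 1
depth(f(f(e, e, e), e, g(e, e, e))) = 1 + max(1, 0, 1) = 2
depth(g(g(e, e, e), g(e, e, e), g(e, e, e))) = 1 + max(1, 1, 1) = 2
depth(f(f(f(e, e, e), e, g(e, e, e)), g(g(e, e, e), g(e, e, e), g(e, e, e)), e)) = 1 + max(2, 2, 0) = 3
depth(g(g(e, e, e), e, f(e, e, e))) = 1 + max(1, 0, 1) = 2
depth(g(f(f(f(e, e, e), e, g(e, e, e)), g(g(e, e, e), g(e, e, e), g(e, e, e)), e), g(g(e, e, e), e, f(e, e, e)), g(e, e, e))) = 1 + max(3, 2, 1) = 4
depth(g(g(e, e, e), g(f(f(f(e, e, e), e, g(e, e, e)), g(g(e, e, e), g(e, e, e), g(e, e, e)), e), g(g(e, e, e), e, f(e, e, e)), g(e, e, e)), e)) = 1 + max(1, 4, 0) = 5
depth(g(e, f(e, e, e), e)) = 1 + max(0, 1, 0) = 2
depth(f(g(g(e, e, e), g(e, e, e), g(e, e, e)), e, g(e, f(e, e, e), e))) = 1 + max(2, 0, 2) = 3
depth(f(g(e, e, e), g(g(e, e, e), g(f(f(f(e, e, e), e, g(e, e, e)), g(g(e, e, e), g(e, e, e), g(e, e, e)), e), g(g(e, e, e), e, f(e, e, e)), g(e, e, e)), e), f(g(g(e, e, e), g(e, e, e), g(e, e, e)), e, g(e, f(e, e, e), e)))) = 1 + max(1, 5, 3) = 6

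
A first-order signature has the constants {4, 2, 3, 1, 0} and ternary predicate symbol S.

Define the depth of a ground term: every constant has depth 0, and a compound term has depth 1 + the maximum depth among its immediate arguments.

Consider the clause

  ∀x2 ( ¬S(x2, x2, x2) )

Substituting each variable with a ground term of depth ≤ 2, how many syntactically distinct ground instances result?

5

Ground terms of depth ≤ 2:
  With no function symbols every ground term is a constant, so there are exactly 5 ground terms at every depth bound.
  N_0 = 5
  N_1 = 5
  N_2 = 5
  Explicitly: 4, 2, 3, 1, 0.
So there are 5 ground terms available for substitution.
There is 1 variable to instantiate (x2),  occurring in at least one literal, so different choices give different ground instances.
Number of ground instances = 5.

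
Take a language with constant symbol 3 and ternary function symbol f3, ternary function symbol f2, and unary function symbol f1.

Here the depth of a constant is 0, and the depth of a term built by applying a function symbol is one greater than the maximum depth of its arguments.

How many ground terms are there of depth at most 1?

4

Let N_k count ground terms of depth at most k. Each non-constant term of depth ≤ k is some function symbol applied to depth-≤(k−1) arguments, giving N_k = 1 + N_{k-1}^3 + N_{k-1}^3 + N_{k-1}.
N_0 = 1
N_1 = 1 + 1^3 + 1^3 + 1 = 4
Explicitly: 3, f3(3, 3, 3), f2(3, 3, 3), f1(3).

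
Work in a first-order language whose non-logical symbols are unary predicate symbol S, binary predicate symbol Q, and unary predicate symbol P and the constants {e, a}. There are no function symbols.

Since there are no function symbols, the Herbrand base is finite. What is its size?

With no function symbols, the Herbrand universe is just the 2 constants.
Ground atoms per predicate: S: 2, Q: 2^2 = 4, P: 2.
Herbrand base size = 2 + 4 + 2 = 8.

8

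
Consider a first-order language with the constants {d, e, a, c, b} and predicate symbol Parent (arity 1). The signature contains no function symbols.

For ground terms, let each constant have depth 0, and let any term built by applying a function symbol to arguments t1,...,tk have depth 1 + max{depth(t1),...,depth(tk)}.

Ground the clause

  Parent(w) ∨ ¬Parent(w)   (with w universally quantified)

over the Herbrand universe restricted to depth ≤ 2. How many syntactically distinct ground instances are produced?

Ground terms of depth ≤ 2:
  With no function symbols every ground term is a constant, so there are exactly 5 ground terms at every depth bound.
  N_0 = 5
  N_1 = 5
  N_2 = 5
So there are 5 ground terms available for substitution.
The body mentions the single quantified variable w; since ground terms form a free algebra, no two substitutions collapse to the same formula.
Number of ground instances = 5.

5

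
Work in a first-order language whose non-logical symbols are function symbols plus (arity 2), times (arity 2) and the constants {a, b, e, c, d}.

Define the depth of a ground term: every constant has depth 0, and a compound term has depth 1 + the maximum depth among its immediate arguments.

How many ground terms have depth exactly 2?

Count level by level. With function symbols plus/2, times/2, the terms of depth ≤ k are the 5 constants together with each function applied to depth-≤(k−1) tuples, so N_k = 5 + N_{k-1}^2 + N_{k-1}^2.
N_0 = 5
N_1 = 5 + 5^2 + 5^2 = 55
N_2 = 5 + 55^2 + 55^2 = 6055
Terms of depth exactly 2: N_2 − N_1 = 6055 − 55 = 6000.

6000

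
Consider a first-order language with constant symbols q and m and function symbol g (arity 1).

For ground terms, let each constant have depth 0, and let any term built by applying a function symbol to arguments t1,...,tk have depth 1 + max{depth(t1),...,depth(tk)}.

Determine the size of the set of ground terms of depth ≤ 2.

6

Write N_k for the number of ground terms of depth ≤ k. A term of depth ≤ k is either a constant or a function symbol applied to arguments of depth ≤ k−1, so N_k = 2 + N_{k-1}.
N_0 = 2
N_1 = 2 + 2 = 4
N_2 = 2 + 4 = 6
Explicitly: q, m, g(q), g(m), g(g(q)), g(g(m)).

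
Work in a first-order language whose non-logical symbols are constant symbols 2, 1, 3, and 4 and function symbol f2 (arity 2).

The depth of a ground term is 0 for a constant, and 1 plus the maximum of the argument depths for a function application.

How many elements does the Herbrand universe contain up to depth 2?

Let N_k count ground terms of depth at most k. Each non-constant term of depth ≤ k is some function symbol applied to depth-≤(k−1) arguments, giving N_k = 4 + N_{k-1}^2.
N_0 = 4
N_1 = 4 + 4^2 = 20
N_2 = 4 + 20^2 = 404

404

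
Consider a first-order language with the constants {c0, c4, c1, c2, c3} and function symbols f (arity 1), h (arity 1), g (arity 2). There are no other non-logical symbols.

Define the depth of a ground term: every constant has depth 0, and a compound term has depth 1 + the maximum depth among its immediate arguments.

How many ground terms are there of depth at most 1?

40

Count level by level. With function symbols f/1, h/1, g/2, the terms of depth ≤ k are the 5 constants together with each function applied to depth-≤(k−1) tuples, so N_k = 5 + N_{k-1} + N_{k-1} + N_{k-1}^2.
N_0 = 5
N_1 = 5 + 5 + 5 + 5^2 = 40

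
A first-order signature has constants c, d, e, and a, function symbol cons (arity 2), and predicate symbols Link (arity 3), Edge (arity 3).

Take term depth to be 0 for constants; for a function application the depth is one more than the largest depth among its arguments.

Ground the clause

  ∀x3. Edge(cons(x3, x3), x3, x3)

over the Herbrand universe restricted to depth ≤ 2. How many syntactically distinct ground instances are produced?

404

Ground terms of depth ≤ 2:
  Let N_k count ground terms of depth at most k. Each non-constant term of depth ≤ k is some function symbol applied to depth-≤(k−1) arguments, giving N_k = 4 + N_{k-1}^2.
  N_0 = 4
  N_1 = 4 + 4^2 = 20
  N_2 = 4 + 20^2 = 404
So there are 404 ground terms available for substitution.
There is 1 variable to instantiate (x3),  occurring in at least one literal, so different choices give different ground instances.
Number of ground instances = 404.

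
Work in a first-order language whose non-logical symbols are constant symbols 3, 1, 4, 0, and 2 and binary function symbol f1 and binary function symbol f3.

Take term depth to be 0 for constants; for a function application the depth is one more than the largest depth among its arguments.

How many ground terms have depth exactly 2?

6000

Let N_k = |{terms of depth ≤ k}|. Then N_0 = 5 and N_k = 5 + N_{k-1}^2 + N_{k-1}^2 for k ≥ 1 (one summand per function symbol, arity giving the exponent).
N_0 = 5
N_1 = 5 + 5^2 + 5^2 = 55
N_2 = 5 + 55^2 + 55^2 = 6055
Terms of depth exactly 2: N_2 − N_1 = 6055 − 55 = 6000.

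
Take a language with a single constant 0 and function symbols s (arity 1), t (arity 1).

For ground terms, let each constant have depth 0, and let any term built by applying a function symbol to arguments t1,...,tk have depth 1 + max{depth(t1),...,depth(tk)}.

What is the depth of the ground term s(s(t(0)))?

depth(t(0)) = 1 + depth(0) = 1 + 0 = 1
depth(s(t(0))) = 1 + depth(t(0)) = 1 + 1 = 2
depth(s(s(t(0)))) = 1 + depth(s(t(0))) = 1 + 2 = 3

3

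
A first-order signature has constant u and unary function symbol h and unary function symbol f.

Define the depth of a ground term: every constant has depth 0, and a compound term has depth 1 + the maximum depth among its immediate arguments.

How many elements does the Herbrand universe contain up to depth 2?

Write N_k for the number of ground terms of depth ≤ k. A term of depth ≤ k is either a constant or a function symbol applied to arguments of depth ≤ k−1, so N_k = 1 + N_{k-1} + N_{k-1}.
N_0 = 1
N_1 = 1 + 1 + 1 = 3
N_2 = 1 + 3 + 3 = 7
Explicitly: u, h(u), h(h(u)), h(f(u)), f(u), f(h(u)), f(f(u)).

7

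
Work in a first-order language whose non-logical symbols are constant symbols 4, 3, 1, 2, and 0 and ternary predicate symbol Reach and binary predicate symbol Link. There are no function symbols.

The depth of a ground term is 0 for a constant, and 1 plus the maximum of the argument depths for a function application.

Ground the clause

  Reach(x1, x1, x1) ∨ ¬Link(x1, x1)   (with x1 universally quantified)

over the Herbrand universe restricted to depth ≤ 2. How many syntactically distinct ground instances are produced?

Ground terms of depth ≤ 2:
  With no function symbols every ground term is a constant, so there are exactly 5 ground terms at every depth bound.
  N_0 = 5
  N_1 = 5
  N_2 = 5
So there are 5 ground terms available for substitution.
The variable x1 ranges independently over the available ground terms, and distinct assignments produce distinct instances.
Number of ground instances = 5.

5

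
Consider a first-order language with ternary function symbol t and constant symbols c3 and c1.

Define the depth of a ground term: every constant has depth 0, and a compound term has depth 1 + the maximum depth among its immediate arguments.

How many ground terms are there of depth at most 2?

Let N_k = |{terms of depth ≤ k}|. Then N_0 = 2 and N_k = 2 + N_{k-1}^3 for k ≥ 1 (one summand per function symbol, arity giving the exponent).
N_0 = 2
N_1 = 2 + 2^3 = 10
N_2 = 2 + 10^3 = 1002

1002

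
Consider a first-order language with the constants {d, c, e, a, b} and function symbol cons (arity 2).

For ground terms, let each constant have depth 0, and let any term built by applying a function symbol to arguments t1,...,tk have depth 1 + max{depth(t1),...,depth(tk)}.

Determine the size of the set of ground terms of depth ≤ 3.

If N_k denotes the number of depth-≤k ground terms, the 5 constants give N_0 = 5, and each function symbol of arity r contributes N_{k-1}^r new terms at level k: N_k = 5 + N_{k-1}^2.
N_0 = 5
N_1 = 5 + 5^2 = 30
N_2 = 5 + 30^2 = 905
N_3 = 5 + 905^2 = 819030

819030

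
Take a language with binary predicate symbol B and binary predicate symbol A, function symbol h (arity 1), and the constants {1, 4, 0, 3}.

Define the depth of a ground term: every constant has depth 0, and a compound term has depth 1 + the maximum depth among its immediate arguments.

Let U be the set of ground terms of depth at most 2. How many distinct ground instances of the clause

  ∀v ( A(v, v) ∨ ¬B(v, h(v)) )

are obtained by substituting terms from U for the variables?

Ground terms of depth ≤ 2:
  Write N_k for the number of ground terms of depth ≤ k. A term of depth ≤ k is either a constant or a function symbol applied to arguments of depth ≤ k−1, so N_k = 4 + N_{k-1}.
  N_0 = 4
  N_1 = 4 + 4 = 8
  N_2 = 4 + 8 = 12
  Explicitly: 1, 4, 0, 3, h(1), h(4), h(0), h(3), h(h(1)), h(h(4)), h(h(0)), h(h(3)).
So there are 12 ground terms available for substitution.
There is 1 variable to instantiate (v),  occurring in at least one literal, so different choices give different ground instances.
Number of ground instances = 12.

12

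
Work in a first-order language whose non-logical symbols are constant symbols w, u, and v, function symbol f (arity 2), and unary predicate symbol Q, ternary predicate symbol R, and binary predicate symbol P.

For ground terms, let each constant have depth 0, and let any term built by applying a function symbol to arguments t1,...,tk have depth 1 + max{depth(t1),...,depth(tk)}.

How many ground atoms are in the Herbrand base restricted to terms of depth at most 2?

First count ground terms of depth ≤ 2.
Write N_k for the number of ground terms of depth ≤ k. A term of depth ≤ k is either a constant or a function symbol applied to arguments of depth ≤ k−1, so N_k = 3 + N_{k-1}^2.
N_0 = 3
N_1 = 3 + 3^2 = 12
N_2 = 3 + 12^2 = 147
So |H| = 147.
A ground atom is a predicate applied to a tuple of terms from H, so the count is the sum over predicates of |H|^arity:
  Q: 147;  R: 147^3 = 3176523;  P: 147^2 = 21609
Total ground atoms: 147 + 3176523 + 21609 = 3198279.

3198279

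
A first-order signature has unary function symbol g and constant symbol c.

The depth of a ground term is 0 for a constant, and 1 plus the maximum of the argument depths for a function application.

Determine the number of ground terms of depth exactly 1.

1

Let N_k = |{terms of depth ≤ k}|. Then N_0 = 1 and N_k = 1 + N_{k-1} for k ≥ 1 (one summand per function symbol, arity giving the exponent).
N_0 = 1
N_1 = 1 + 1 = 2
Terms of depth exactly 1: N_1 − N_0 = 2 − 1 = 1.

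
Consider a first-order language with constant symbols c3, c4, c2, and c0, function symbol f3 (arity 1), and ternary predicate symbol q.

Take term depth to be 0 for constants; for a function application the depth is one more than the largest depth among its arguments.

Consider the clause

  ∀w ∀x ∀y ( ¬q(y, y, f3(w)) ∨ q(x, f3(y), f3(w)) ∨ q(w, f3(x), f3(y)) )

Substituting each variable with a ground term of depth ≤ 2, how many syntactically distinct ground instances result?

1728

Ground terms of depth ≤ 2:
  Let N_k count ground terms of depth at most k. Each non-constant term of depth ≤ k is some function symbol applied to depth-≤(k−1) arguments, giving N_k = 4 + N_{k-1}.
  N_0 = 4
  N_1 = 4 + 4 = 8
  N_2 = 4 + 8 = 12
So there are 12 ground terms available for substitution.
Each of w, x, y ranges independently over the available ground terms, and distinct assignments produce distinct instances.
Number of ground instances = 12^3 = 1728.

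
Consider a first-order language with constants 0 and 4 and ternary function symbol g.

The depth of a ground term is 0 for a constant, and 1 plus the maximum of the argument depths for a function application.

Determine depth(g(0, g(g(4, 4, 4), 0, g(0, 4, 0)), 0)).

depth(g(4, 4, 4)) = 1 + max(0, 0, 0) = 1
depth(g(0, 4, 0)) = 1 + max(0, 0, 0) = 1
depth(g(g(4, 4, 4), 0, g(0, 4, 0))) = 1 + max(1, 0, 1) = 2
depth(g(0, g(g(4, 4, 4), 0, g(0, 4, 0)), 0)) = 1 + max(0, 2, 0) = 3

3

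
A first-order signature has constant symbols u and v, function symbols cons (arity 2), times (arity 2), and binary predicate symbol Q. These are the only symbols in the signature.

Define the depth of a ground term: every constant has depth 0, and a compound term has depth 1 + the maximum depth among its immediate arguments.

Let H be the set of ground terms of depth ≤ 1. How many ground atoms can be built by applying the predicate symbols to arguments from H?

First count ground terms of depth ≤ 1.
Count level by level. With function symbols cons/2, times/2, the terms of depth ≤ k are the 2 constants together with each function applied to depth-≤(k−1) tuples, so N_k = 2 + N_{k-1}^2 + N_{k-1}^2.
N_0 = 2
N_1 = 2 + 2^2 + 2^2 = 10
Explicitly: u, v, cons(u, u), cons(u, v), cons(v, u), cons(v, v), times(u, u), times(u, v), times(v, u), times(v, v).
So |H| = 10.
For each predicate symbol, the number of ground atoms is |H| raised to its arity; summing:
  Q: 10^2 = 100
Total ground atoms: 100.

100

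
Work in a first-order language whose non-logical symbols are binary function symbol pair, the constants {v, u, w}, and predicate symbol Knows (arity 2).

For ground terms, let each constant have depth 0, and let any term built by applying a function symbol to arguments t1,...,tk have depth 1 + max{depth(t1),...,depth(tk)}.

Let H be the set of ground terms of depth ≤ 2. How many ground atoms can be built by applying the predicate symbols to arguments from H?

21609

First count ground terms of depth ≤ 2.
Write N_k for the number of ground terms of depth ≤ k. A term of depth ≤ k is either a constant or a function symbol applied to arguments of depth ≤ k−1, so N_k = 3 + N_{k-1}^2.
N_0 = 3
N_1 = 3 + 3^2 = 12
N_2 = 3 + 12^2 = 147
So |H| = 147.
Each predicate of arity r yields |H|^r ground atoms (one per choice of an r-tuple from H):
  Knows: 147^2 = 21609
Total ground atoms: 21609.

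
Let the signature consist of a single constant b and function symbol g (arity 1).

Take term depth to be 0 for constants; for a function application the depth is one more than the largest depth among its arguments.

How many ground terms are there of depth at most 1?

Count level by level. With function symbols g/1, the terms of depth ≤ k are the 1 constant together with each function applied to depth-≤(k−1) tuples, so N_k = 1 + N_{k-1}.
N_0 = 1
N_1 = 1 + 1 = 2

2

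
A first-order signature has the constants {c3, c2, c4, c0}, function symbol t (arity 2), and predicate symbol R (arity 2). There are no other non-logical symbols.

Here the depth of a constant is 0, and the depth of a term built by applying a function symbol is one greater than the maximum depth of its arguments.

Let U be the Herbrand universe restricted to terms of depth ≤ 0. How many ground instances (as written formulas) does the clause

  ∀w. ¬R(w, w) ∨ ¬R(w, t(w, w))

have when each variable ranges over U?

4

Ground terms of depth ≤ 0:
  Let N_k count ground terms of depth at most k. Each non-constant term of depth ≤ k is some function symbol applied to depth-≤(k−1) arguments, giving N_k = 4 + N_{k-1}^2.
  N_0 = 4
  Explicitly: c3, c2, c4, c0.
So there are 4 ground terms available for substitution.
The variable w ranges independently over the available ground terms, and distinct assignments produce distinct instances.
Number of ground instances = 4.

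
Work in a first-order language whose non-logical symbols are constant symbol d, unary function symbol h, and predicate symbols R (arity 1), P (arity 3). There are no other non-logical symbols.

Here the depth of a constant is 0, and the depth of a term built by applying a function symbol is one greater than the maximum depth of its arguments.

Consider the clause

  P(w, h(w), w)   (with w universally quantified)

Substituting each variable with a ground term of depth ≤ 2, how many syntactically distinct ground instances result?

3

Ground terms of depth ≤ 2:
  If N_k denotes the number of depth-≤k ground terms, the 1 constant gives N_0 = 1, and each function symbol of arity r contributes N_{k-1}^r new terms at level k: N_k = 1 + N_{k-1}.
  N_0 = 1
  N_1 = 1 + 1 = 2
  N_2 = 1 + 2 = 3
  Explicitly: d, h(d), h(h(d)).
So there are 3 ground terms available for substitution.
The variable w ranges independently over the available ground terms, and distinct assignments produce distinct instances.
Number of ground instances = 3.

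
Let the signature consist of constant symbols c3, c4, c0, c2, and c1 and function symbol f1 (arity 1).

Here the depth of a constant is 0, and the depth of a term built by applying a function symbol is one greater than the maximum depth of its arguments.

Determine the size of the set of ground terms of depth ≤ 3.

20

Count level by level. With function symbols f1/1, the terms of depth ≤ k are the 5 constants together with each function applied to depth-≤(k−1) tuples, so N_k = 5 + N_{k-1}.
N_0 = 5
N_1 = 5 + 5 = 10
N_2 = 5 + 10 = 15
N_3 = 5 + 15 = 20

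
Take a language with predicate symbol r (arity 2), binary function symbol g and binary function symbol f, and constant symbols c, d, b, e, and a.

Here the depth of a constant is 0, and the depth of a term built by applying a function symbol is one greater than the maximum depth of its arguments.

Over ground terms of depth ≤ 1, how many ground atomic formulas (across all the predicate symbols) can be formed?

First count ground terms of depth ≤ 1.
Let N_k = |{terms of depth ≤ k}|. Then N_0 = 5 and N_k = 5 + N_{k-1}^2 + N_{k-1}^2 for k ≥ 1 (one summand per function symbol, arity giving the exponent).
N_0 = 5
N_1 = 5 + 5^2 + 5^2 = 55
So |H| = 55.
Each predicate of arity r yields |H|^r ground atoms (one per choice of an r-tuple from H):
  r: 55^2 = 3025
Total ground atoms: 3025.

3025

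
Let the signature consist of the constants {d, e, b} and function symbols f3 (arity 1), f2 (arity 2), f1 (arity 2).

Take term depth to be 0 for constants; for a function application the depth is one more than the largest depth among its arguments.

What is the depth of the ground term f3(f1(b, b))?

depth(f1(b, b)) = 1 + max(0, 0) = 1
depth(f3(f1(b, b))) = 1 + depth(f1(b, b)) = 1 + 1 = 2

2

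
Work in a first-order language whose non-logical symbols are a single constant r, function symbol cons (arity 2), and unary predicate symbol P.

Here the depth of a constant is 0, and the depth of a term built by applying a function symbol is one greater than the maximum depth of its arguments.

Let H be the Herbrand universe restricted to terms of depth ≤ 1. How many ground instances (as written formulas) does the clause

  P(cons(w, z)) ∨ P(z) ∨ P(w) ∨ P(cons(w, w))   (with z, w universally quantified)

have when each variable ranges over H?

4

Ground terms of depth ≤ 1:
  Write N_k for the number of ground terms of depth ≤ k. A term of depth ≤ k is either a constant or a function symbol applied to arguments of depth ≤ k−1, so N_k = 1 + N_{k-1}^2.
  N_0 = 1
  N_1 = 1 + 1^2 = 2
  Explicitly: r, cons(r, r).
So there are 2 ground terms available for substitution.
Each of z, w ranges independently over the available ground terms, and distinct assignments produce distinct instances.
Number of ground instances = 2^2 = 4.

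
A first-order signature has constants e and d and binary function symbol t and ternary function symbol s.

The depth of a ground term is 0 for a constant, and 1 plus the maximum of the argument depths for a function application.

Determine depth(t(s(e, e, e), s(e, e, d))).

depth(s(e, e, e)) = 1 + max(0, 0, 0) = 1
depth(s(e, e, d)) = 1 + max(0, 0, 0) = 1
depth(t(s(e, e, e), s(e, e, d))) = 1 + max(1, 1) = 2

2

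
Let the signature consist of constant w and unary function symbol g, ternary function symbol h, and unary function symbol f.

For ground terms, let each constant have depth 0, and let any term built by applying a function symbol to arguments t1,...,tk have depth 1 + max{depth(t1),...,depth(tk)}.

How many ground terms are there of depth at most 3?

Write N_k for the number of ground terms of depth ≤ k. A term of depth ≤ k is either a constant or a function symbol applied to arguments of depth ≤ k−1, so N_k = 1 + N_{k-1} + N_{k-1}^3 + N_{k-1}.
N_0 = 1
N_1 = 1 + 1 + 1^3 + 1 = 4
N_2 = 1 + 4 + 4^3 + 4 = 73
N_3 = 1 + 73 + 73^3 + 73 = 389164

389164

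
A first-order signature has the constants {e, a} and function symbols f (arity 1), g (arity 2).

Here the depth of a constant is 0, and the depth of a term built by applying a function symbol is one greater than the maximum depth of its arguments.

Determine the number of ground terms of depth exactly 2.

66

Let N_k = |{terms of depth ≤ k}|. Then N_0 = 2 and N_k = 2 + N_{k-1} + N_{k-1}^2 for k ≥ 1 (one summand per function symbol, arity giving the exponent).
N_0 = 2
N_1 = 2 + 2 + 2^2 = 8
N_2 = 2 + 8 + 8^2 = 74
Terms of depth exactly 2: N_2 − N_1 = 74 − 8 = 66.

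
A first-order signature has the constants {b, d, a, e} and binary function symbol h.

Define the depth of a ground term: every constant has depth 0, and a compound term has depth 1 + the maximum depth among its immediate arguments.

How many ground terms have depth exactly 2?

384

If N_k denotes the number of depth-≤k ground terms, the 4 constants give N_0 = 4, and each function symbol of arity r contributes N_{k-1}^r new terms at level k: N_k = 4 + N_{k-1}^2.
N_0 = 4
N_1 = 4 + 4^2 = 20
N_2 = 4 + 20^2 = 404
Terms of depth exactly 2: N_2 − N_1 = 404 − 20 = 384.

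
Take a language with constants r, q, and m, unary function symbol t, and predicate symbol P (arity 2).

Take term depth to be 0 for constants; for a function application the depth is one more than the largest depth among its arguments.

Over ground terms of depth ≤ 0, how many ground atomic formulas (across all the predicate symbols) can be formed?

First count ground terms of depth ≤ 0.
Count level by level. With function symbols t/1, the terms of depth ≤ k are the 3 constants together with each function applied to depth-≤(k−1) tuples, so N_k = 3 + N_{k-1}.
N_0 = 3
So |H| = 3.
A ground atom is a predicate applied to a tuple of terms from H, so the count is the sum over predicates of |H|^arity:
  P: 3^2 = 9
Total ground atoms: 9.

9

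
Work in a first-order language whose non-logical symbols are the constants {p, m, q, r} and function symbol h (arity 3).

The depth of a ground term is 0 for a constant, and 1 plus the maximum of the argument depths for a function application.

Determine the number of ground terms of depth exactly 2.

Let N_k = |{terms of depth ≤ k}|. Then N_0 = 4 and N_k = 4 + N_{k-1}^3 for k ≥ 1 (one summand per function symbol, arity giving the exponent).
N_0 = 4
N_1 = 4 + 4^3 = 68
N_2 = 4 + 68^3 = 314436
Terms of depth exactly 2: N_2 − N_1 = 314436 − 68 = 314368.

314368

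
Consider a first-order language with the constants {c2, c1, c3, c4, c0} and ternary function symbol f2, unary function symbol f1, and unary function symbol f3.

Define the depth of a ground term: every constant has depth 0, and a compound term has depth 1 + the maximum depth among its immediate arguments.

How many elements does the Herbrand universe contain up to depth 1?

If N_k denotes the number of depth-≤k ground terms, the 5 constants give N_0 = 5, and each function symbol of arity r contributes N_{k-1}^r new terms at level k: N_k = 5 + N_{k-1}^3 + N_{k-1} + N_{k-1}.
N_0 = 5
N_1 = 5 + 5^3 + 5 + 5 = 140

140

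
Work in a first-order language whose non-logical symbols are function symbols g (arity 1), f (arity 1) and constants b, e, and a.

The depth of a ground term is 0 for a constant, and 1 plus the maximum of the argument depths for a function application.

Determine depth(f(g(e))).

depth(g(e)) = 1 + depth(e) = 1 + 0 = 1
depth(f(g(e))) = 1 + depth(g(e)) = 1 + 1 = 2

2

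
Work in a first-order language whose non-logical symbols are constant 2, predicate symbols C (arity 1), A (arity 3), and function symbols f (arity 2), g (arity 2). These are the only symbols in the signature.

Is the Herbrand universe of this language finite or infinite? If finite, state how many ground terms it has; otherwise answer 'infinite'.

The signature has at least one function symbol (f, arity 2) and at least one constant (2).
Iterating f gives infinitely many distinct ground terms: 2, f(2, 2), f(f(2, 2), f(2, 2)), ...
So the Herbrand universe is infinite.

infinite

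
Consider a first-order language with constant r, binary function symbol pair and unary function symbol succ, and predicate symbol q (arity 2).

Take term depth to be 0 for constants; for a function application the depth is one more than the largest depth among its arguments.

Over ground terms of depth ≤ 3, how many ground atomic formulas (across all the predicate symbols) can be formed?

33489

First count ground terms of depth ≤ 3.
Write N_k for the number of ground terms of depth ≤ k. A term of depth ≤ k is either a constant or a function symbol applied to arguments of depth ≤ k−1, so N_k = 1 + N_{k-1}^2 + N_{k-1}.
N_0 = 1
N_1 = 1 + 1^2 + 1 = 3
N_2 = 1 + 3^2 + 3 = 13
N_3 = 1 + 13^2 + 13 = 183
So |H| = 183.
Each predicate of arity r yields |H|^r ground atoms (one per choice of an r-tuple from H):
  q: 183^2 = 33489
Total ground atoms: 33489.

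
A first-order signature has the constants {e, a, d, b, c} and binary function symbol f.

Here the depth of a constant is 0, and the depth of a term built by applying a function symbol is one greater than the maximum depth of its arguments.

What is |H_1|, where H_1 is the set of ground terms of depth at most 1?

Write N_k for the number of ground terms of depth ≤ k. A term of depth ≤ k is either a constant or a function symbol applied to arguments of depth ≤ k−1, so N_k = 5 + N_{k-1}^2.
N_0 = 5
N_1 = 5 + 5^2 = 30

30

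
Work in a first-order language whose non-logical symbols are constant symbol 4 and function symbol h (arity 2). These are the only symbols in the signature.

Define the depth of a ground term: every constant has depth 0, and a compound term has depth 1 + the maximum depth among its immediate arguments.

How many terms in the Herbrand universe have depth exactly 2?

Write N_k for the number of ground terms of depth ≤ k. A term of depth ≤ k is either a constant or a function symbol applied to arguments of depth ≤ k−1, so N_k = 1 + N_{k-1}^2.
N_0 = 1
N_1 = 1 + 1^2 = 2
N_2 = 1 + 2^2 = 5
Terms of depth exactly 2: N_2 − N_1 = 5 − 2 = 3.

3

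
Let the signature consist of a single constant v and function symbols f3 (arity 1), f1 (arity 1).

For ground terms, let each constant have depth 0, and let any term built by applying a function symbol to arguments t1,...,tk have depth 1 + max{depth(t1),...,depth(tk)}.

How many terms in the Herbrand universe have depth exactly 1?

Let N_k count ground terms of depth at most k. Each non-constant term of depth ≤ k is some function symbol applied to depth-≤(k−1) arguments, giving N_k = 1 + N_{k-1} + N_{k-1}.
N_0 = 1
N_1 = 1 + 1 + 1 = 3
Terms of depth exactly 1: N_1 − N_0 = 3 − 1 = 2.

2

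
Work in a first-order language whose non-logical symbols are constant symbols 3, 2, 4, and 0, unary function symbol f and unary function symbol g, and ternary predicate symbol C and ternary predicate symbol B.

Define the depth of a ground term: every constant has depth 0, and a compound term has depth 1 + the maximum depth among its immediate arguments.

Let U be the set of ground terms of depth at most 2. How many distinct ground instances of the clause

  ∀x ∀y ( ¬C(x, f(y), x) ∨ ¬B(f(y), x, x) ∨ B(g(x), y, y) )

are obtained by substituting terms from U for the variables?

784

Ground terms of depth ≤ 2:
  If N_k denotes the number of depth-≤k ground terms, the 4 constants give N_0 = 4, and each function symbol of arity r contributes N_{k-1}^r new terms at level k: N_k = 4 + N_{k-1} + N_{k-1}.
  N_0 = 4
  N_1 = 4 + 4 + 4 = 12
  N_2 = 4 + 12 + 12 = 28
So there are 28 ground terms available for substitution.
Each of x, y ranges independently over the available ground terms, and distinct assignments produce distinct instances.
Number of ground instances = 28^2 = 784.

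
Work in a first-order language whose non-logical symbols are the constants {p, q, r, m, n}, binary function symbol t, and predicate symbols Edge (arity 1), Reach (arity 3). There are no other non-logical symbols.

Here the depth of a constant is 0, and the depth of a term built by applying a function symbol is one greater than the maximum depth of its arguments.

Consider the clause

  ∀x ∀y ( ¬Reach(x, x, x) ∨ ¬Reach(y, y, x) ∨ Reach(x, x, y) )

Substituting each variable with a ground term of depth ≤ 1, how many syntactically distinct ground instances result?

Ground terms of depth ≤ 1:
  Count level by level. With function symbols t/2, the terms of depth ≤ k are the 5 constants together with each function applied to depth-≤(k−1) tuples, so N_k = 5 + N_{k-1}^2.
  N_0 = 5
  N_1 = 5 + 5^2 = 30
So there are 30 ground terms available for substitution.
The body mentions every one of the 2 quantified variables; since ground terms form a free algebra, no two substitutions collapse to the same formula.
Number of ground instances = 30^2 = 900.

900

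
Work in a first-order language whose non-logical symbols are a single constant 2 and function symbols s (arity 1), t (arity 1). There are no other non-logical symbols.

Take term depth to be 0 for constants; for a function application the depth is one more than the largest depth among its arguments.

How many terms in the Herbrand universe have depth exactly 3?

8

Let N_k = |{terms of depth ≤ k}|. Then N_0 = 1 and N_k = 1 + N_{k-1} + N_{k-1} for k ≥ 1 (one summand per function symbol, arity giving the exponent).
N_0 = 1
N_1 = 1 + 1 + 1 = 3
N_2 = 1 + 3 + 3 = 7
N_3 = 1 + 7 + 7 = 15
Terms of depth exactly 3: N_3 − N_2 = 15 − 7 = 8.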